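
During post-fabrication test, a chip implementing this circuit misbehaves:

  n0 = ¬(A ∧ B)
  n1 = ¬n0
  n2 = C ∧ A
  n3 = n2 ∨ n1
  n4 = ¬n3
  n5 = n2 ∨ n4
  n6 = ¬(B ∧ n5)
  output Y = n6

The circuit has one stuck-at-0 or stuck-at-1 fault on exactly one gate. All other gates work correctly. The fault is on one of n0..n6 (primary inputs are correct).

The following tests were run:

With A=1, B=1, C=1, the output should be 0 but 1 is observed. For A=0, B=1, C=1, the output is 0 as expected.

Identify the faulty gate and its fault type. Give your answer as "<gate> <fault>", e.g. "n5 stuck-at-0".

Fault-free values for test 1 (A=1, B=1, C=1): n0=0, n1=1, n2=1, n3=1, n4=0, n5=1, n6=0, giving Y=0. Observed 1.
Test 1: faults giving observed 1 are {n2 stuck-at-0, n5 stuck-at-0, n6 stuck-at-1}.
Test 2 (A=0, B=1, C=1): fault-free n0=1, n1=0, n2=0, n3=0, n4=1, n5=1, n6=0 → 0; observed 0. Eliminates n5 stuck-at-0, n6 stuck-at-1.
Only n2 stuck-at-0 is consistent with every test.

n2 stuck-at-0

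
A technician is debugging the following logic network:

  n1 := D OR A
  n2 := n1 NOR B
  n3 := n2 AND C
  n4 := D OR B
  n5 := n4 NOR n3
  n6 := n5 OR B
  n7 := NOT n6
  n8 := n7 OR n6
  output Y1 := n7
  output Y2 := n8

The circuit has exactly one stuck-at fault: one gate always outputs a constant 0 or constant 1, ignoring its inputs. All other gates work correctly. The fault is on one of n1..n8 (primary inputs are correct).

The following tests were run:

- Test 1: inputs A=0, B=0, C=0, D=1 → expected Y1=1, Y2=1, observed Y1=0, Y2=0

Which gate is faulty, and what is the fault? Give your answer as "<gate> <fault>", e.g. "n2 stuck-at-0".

n7 stuck-at-0

Fault-free values for test 1 (A=0, B=0, C=0, D=1): n1=1, n2=0, n3=0, n4=1, n5=0, n6=0, n7=1, n8=1, giving Y1=1, Y2=1. Observed Y1=0, Y2=0.
Test 1: faults giving observed Y1=0, Y2=0 are {n7 stuck-at-0}.
Only n7 stuck-at-0 is consistent with every test.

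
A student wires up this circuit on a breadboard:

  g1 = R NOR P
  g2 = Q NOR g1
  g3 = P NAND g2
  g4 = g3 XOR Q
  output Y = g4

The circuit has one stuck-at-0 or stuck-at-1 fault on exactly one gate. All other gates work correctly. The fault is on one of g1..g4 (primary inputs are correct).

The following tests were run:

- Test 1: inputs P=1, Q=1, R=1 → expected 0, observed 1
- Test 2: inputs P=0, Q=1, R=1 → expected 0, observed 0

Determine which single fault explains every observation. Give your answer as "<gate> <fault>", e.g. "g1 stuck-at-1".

g2 stuck-at-1

Fault-free values for test 1 (P=1, Q=1, R=1): g1=0, g2=0, g3=1, g4=0, giving Y=0. Observed 1.
Test 1: faults giving observed 1 are {g2 stuck-at-1, g3 stuck-at-0, g4 stuck-at-1}.
Test 2 (P=0, Q=1, R=1): fault-free g1=0, g2=0, g3=1, g4=0 → 0; observed 0. Eliminates g3 stuck-at-0, g4 stuck-at-1.
Only g2 stuck-at-1 is consistent with every test.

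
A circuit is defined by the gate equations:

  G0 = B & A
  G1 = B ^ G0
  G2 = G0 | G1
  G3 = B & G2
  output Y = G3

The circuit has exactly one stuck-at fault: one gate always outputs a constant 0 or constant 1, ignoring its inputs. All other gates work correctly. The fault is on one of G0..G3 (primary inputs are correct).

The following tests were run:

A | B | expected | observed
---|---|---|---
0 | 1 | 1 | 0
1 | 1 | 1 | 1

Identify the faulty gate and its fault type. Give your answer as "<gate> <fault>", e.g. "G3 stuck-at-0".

Fault-free values for test 1 (A=0, B=1): G0=0, G1=1, G2=1, G3=1, giving Y=1. Observed 0.
Test 1: faults giving observed 0 are {G1 stuck-at-0, G2 stuck-at-0, G3 stuck-at-0}.
Test 2 (A=1, B=1): fault-free G0=1, G1=0, G2=1, G3=1 → 1; observed 1. Eliminates G2 stuck-at-0, G3 stuck-at-0.
Only G1 stuck-at-0 is consistent with every test.

G1 stuck-at-0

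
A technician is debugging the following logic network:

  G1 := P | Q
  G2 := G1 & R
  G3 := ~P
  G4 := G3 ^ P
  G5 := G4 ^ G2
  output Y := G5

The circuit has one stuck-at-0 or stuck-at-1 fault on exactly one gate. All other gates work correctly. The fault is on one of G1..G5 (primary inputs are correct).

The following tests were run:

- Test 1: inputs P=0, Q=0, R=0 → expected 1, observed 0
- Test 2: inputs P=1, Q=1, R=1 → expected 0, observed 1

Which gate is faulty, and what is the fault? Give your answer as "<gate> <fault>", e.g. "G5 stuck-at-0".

Fault-free values for test 1 (P=0, Q=0, R=0): G1=0, G2=0, G3=1, G4=1, G5=1, giving Y=1. Observed 0.
Test 1: faults giving observed 0 are {G2 stuck-at-1, G3 stuck-at-0, G4 stuck-at-0, G5 stuck-at-0}.
Test 2 (P=1, Q=1, R=1): fault-free G1=1, G2=1, G3=0, G4=1, G5=0 → 0; observed 1. Eliminates G2 stuck-at-1, G3 stuck-at-0, G5 stuck-at-0.
Only G4 stuck-at-0 is consistent with every test.

G4 stuck-at-0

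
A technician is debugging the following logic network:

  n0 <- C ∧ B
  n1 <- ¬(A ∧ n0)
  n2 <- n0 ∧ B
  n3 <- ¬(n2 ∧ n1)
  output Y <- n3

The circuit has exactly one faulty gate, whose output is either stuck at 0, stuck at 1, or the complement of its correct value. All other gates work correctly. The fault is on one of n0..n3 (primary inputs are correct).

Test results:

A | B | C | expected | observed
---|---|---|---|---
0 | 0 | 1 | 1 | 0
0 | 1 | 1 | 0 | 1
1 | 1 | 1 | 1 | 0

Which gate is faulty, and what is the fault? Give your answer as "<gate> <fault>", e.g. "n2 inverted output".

n3 inverted output

Fault-free values for test 1 (A=0, B=0, C=1): n0=0, n1=1, n2=0, n3=1, giving Y=1. Observed 0.
Test 1: faults giving observed 0 are {n2 stuck-at-1, n2 inverted output, n3 stuck-at-0, n3 inverted output}.
Test 2 (A=0, B=1, C=1): fault-free n0=1, n1=1, n2=1, n3=0 → 0; observed 1. Eliminates n2 stuck-at-1, n3 stuck-at-0.
Test 3 (A=1, B=1, C=1): fault-free n0=1, n1=0, n2=1, n3=1 → 1; observed 0. Eliminates n2 inverted output.
Only n3 inverted output is consistent with every test.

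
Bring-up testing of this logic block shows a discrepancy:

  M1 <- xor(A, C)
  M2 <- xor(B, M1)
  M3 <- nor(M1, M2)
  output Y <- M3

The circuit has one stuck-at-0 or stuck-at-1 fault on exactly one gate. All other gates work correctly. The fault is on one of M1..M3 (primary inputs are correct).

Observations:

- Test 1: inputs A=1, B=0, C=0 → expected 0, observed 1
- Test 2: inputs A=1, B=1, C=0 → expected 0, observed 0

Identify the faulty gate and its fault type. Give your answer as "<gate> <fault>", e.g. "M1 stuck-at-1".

Fault-free values for test 1 (A=1, B=0, C=0): M1=1, M2=1, M3=0, giving Y=0. Observed 1.
Test 1: faults giving observed 1 are {M1 stuck-at-0, M3 stuck-at-1}.
Test 2 (A=1, B=1, C=0): fault-free M1=1, M2=0, M3=0 → 0; observed 0. Eliminates M3 stuck-at-1.
Only M1 stuck-at-0 is consistent with every test.

M1 stuck-at-0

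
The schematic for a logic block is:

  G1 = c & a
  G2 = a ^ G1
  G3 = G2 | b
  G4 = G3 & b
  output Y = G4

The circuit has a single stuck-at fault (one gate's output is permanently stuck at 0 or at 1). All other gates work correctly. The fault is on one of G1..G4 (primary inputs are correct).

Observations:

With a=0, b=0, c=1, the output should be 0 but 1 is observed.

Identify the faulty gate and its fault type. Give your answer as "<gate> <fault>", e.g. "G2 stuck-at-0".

G4 stuck-at-1

Fault-free values for test 1 (a=0, b=0, c=1): G1=0, G2=0, G3=0, G4=0, giving Y=0. Observed 1.
Test 1: faults giving observed 1 are {G4 stuck-at-1}.
Only G4 stuck-at-1 is consistent with every test.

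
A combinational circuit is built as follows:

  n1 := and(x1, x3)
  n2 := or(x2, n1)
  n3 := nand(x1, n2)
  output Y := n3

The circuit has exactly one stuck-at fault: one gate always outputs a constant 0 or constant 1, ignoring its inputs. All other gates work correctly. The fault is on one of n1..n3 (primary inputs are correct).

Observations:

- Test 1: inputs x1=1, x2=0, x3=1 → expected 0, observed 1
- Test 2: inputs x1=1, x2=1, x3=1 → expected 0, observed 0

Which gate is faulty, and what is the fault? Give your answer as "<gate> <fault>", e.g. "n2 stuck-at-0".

n1 stuck-at-0

Fault-free values for test 1 (x1=1, x2=0, x3=1): n1=1, n2=1, n3=0, giving Y=0. Observed 1.
Test 1: faults giving observed 1 are {n1 stuck-at-0, n2 stuck-at-0, n3 stuck-at-1}.
Test 2 (x1=1, x2=1, x3=1): fault-free n1=1, n2=1, n3=0 → 0; observed 0. Eliminates n2 stuck-at-0, n3 stuck-at-1.
Only n1 stuck-at-0 is consistent with every test.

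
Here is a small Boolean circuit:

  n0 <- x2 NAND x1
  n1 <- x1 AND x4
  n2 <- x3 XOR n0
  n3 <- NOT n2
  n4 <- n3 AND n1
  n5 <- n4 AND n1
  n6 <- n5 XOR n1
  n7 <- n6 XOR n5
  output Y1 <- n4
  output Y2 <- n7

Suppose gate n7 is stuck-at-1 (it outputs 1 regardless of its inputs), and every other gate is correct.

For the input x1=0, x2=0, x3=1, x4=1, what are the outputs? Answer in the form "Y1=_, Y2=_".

Propagate with n7 forced: n0=1, n1=0, n2=0, n3=1, n4=0, n5=0, n6=0, n7=1 [stuck-at-1].
So the outputs are Y1=0, Y2=1. (Without the fault they would be Y1=0, Y2=0.)

Y1=0, Y2=1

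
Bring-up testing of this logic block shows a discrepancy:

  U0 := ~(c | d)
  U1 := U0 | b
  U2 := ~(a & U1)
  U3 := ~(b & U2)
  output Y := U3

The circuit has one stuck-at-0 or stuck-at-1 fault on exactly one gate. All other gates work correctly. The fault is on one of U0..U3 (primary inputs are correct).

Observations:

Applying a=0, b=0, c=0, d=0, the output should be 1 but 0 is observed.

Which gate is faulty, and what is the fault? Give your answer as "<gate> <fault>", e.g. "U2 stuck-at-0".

Fault-free values for test 1 (a=0, b=0, c=0, d=0): U0=1, U1=1, U2=1, U3=1, giving Y=1. Observed 0.
Test 1: faults giving observed 0 are {U3 stuck-at-0}.
Only U3 stuck-at-0 is consistent with every test.

U3 stuck-at-0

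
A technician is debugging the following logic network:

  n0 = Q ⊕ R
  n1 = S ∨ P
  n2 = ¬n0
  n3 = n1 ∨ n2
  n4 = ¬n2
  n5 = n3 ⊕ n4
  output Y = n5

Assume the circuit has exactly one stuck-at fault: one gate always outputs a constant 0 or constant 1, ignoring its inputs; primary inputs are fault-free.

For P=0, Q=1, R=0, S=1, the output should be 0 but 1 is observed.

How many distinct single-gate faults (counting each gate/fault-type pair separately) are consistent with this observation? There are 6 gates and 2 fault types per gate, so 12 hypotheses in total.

Fault-free: n0=1, n1=1, n2=0, n3=1, n4=1, n5=0 → 0. Observed 1.
  n0 stuck-at-0: output 1 ✓
  n0 stuck-at-1: output 0 ✗
  n1 stuck-at-0: output 1 ✓
  n1 stuck-at-1: output 0 ✗
  n2 stuck-at-0: output 0 ✗
  n2 stuck-at-1: output 1 ✓
  n3 stuck-at-0: output 1 ✓
  n3 stuck-at-1: output 0 ✗
  n4 stuck-at-0: output 1 ✓
  n4 stuck-at-1: output 0 ✗
  n5 stuck-at-0: output 0 ✗
  n5 stuck-at-1: output 1 ✓
Consistent faults: {n0 stuck-at-0, n1 stuck-at-0, n2 stuck-at-1, n3 stuck-at-0, n4 stuck-at-0, n5 stuck-at-1} — 6 in all.

6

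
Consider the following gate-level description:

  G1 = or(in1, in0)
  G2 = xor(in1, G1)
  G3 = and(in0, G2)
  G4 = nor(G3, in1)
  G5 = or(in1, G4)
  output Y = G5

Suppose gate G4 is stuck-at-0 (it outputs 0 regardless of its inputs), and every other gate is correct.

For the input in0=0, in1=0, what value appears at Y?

Propagate with G4 forced: G1=0, G2=0, G3=0, G4=0 [stuck-at-0], G5=0.
So Y = 0. (Without the fault it would be 1.)

0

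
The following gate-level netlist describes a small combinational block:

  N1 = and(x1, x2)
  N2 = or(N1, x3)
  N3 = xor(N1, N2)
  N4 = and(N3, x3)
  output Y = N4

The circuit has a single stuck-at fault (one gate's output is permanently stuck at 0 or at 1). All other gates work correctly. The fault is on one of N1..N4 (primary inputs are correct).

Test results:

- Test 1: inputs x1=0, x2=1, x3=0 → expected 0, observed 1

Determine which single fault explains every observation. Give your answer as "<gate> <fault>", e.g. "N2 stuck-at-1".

Fault-free values for test 1 (x1=0, x2=1, x3=0): N1=0, N2=0, N3=0, N4=0, giving Y=0. Observed 1.
Test 1: faults giving observed 1 are {N4 stuck-at-1}.
Only N4 stuck-at-1 is consistent with every test.

N4 stuck-at-1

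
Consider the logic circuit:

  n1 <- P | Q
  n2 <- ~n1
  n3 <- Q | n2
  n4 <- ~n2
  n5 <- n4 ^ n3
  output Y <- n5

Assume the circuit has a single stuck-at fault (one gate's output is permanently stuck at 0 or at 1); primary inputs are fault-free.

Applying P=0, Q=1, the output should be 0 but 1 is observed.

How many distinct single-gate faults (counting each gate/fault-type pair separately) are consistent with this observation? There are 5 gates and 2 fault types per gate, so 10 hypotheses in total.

Fault-free: n1=1, n2=0, n3=1, n4=1, n5=0 → 0. Observed 1.
  n1 stuck-at-0: output 1 ✓
  n1 stuck-at-1: output 0 ✗
  n2 stuck-at-0: output 0 ✗
  n2 stuck-at-1: output 1 ✓
  n3 stuck-at-0: output 1 ✓
  n3 stuck-at-1: output 0 ✗
  n4 stuck-at-0: output 1 ✓
  n4 stuck-at-1: output 0 ✗
  n5 stuck-at-0: output 0 ✗
  n5 stuck-at-1: output 1 ✓
Consistent faults: {n1 stuck-at-0, n2 stuck-at-1, n3 stuck-at-0, n4 stuck-at-0, n5 stuck-at-1} — 5 in all.

5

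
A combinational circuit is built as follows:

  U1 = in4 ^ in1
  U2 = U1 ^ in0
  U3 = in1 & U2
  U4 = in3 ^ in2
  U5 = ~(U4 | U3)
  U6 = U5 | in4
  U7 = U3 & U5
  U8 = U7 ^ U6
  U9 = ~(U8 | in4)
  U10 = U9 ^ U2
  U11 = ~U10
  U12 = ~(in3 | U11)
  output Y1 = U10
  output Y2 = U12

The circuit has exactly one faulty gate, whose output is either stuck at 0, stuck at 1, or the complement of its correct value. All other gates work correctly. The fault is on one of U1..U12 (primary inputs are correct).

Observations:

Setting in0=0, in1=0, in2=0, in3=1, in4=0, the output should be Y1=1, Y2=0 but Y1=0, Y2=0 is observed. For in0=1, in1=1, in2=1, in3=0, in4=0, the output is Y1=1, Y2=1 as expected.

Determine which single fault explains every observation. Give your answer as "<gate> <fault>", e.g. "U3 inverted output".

U1 stuck-at-1

Fault-free values for test 1 (in0=0, in1=0, in2=0, in3=1, in4=0): U1=0, U2=0, U3=0, U4=1, U5=0, U6=0, U7=0, U8=0, U9=1, U10=1, U11=0, U12=0, giving Y1=1, Y2=0. Observed Y1=0, Y2=0.
Test 1: faults giving observed Y1=0, Y2=0 are {U1 stuck-at-1, U1 inverted output, U2 stuck-at-1, U2 inverted output, U4 stuck-at-0, U4 inverted output, U5 stuck-at-1, U5 inverted output, U6 stuck-at-1, U6 inverted output, U7 stuck-at-1, U7 inverted output, U8 stuck-at-1, U8 inverted output, U9 stuck-at-0, U9 inverted output, U10 stuck-at-0, U10 inverted output}.
Test 2 (in0=1, in1=1, in2=1, in3=0, in4=0): fault-free U1=1, U2=0, U3=0, U4=1, U5=0, U6=0, U7=0, U8=0, U9=1, U10=1, U11=0, U12=1 → Y1=1, Y2=1; observed Y1=1, Y2=1. Eliminates U1 inverted output, U2 stuck-at-1, U2 inverted output, U4 stuck-at-0, U4 inverted output, U5 stuck-at-1, U5 inverted output, U6 stuck-at-1, U6 inverted output, U7 stuck-at-1, U7 inverted output, U8 stuck-at-1, U8 inverted output, U9 stuck-at-0, U9 inverted output, U10 stuck-at-0, U10 inverted output.
Only U1 stuck-at-1 is consistent with every test.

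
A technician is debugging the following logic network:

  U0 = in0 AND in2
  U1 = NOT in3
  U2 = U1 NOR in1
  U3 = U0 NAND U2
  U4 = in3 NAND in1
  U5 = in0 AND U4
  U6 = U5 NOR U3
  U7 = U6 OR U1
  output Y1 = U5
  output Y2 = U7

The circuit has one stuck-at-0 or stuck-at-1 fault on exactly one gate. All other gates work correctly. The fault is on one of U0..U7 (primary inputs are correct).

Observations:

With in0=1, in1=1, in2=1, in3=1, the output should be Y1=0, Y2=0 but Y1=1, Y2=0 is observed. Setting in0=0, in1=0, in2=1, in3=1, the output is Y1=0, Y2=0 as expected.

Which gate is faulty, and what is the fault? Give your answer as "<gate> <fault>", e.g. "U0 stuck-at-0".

Fault-free values for test 1 (in0=1, in1=1, in2=1, in3=1): U0=1, U1=0, U2=0, U3=1, U4=0, U5=0, U6=0, U7=0, giving Y1=0, Y2=0. Observed Y1=1, Y2=0.
Test 1: faults giving observed Y1=1, Y2=0 are {U4 stuck-at-1, U5 stuck-at-1}.
Test 2 (in0=0, in1=0, in2=1, in3=1): fault-free U0=0, U1=0, U2=1, U3=1, U4=1, U5=0, U6=0, U7=0 → Y1=0, Y2=0; observed Y1=0, Y2=0. Eliminates U5 stuck-at-1.
Only U4 stuck-at-1 is consistent with every test.

U4 stuck-at-1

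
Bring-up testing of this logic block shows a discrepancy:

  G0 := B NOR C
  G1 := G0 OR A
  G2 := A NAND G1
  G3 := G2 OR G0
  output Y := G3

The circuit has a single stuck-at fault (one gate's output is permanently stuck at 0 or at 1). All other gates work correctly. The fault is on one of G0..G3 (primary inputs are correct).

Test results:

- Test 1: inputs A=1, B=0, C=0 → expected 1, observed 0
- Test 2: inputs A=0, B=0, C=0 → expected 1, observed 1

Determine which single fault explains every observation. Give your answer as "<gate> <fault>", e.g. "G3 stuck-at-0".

Fault-free values for test 1 (A=1, B=0, C=0): G0=1, G1=1, G2=0, G3=1, giving Y=1. Observed 0.
Test 1: faults giving observed 0 are {G0 stuck-at-0, G3 stuck-at-0}.
Test 2 (A=0, B=0, C=0): fault-free G0=1, G1=1, G2=1, G3=1 → 1; observed 1. Eliminates G3 stuck-at-0.
Only G0 stuck-at-0 is consistent with every test.

G0 stuck-at-0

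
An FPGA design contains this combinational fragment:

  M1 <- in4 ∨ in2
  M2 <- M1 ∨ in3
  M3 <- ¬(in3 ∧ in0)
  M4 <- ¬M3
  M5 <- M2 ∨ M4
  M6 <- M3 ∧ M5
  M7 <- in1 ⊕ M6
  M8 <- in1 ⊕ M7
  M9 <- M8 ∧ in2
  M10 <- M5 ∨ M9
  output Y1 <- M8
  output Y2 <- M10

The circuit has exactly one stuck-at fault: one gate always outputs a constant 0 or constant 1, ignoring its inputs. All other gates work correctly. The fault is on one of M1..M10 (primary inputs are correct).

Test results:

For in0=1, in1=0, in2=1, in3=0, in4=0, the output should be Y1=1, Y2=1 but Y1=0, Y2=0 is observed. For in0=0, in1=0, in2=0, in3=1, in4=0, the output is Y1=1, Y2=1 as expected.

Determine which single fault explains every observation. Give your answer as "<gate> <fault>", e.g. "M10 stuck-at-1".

M1 stuck-at-0

Fault-free values for test 1 (in0=1, in1=0, in2=1, in3=0, in4=0): M1=1, M2=1, M3=1, M4=0, M5=1, M6=1, M7=1, M8=1, M9=1, M10=1, giving Y1=1, Y2=1. Observed Y1=0, Y2=0.
Test 1: faults giving observed Y1=0, Y2=0 are {M1 stuck-at-0, M2 stuck-at-0, M5 stuck-at-0}.
Test 2 (in0=0, in1=0, in2=0, in3=1, in4=0): fault-free M1=0, M2=1, M3=1, M4=0, M5=1, M6=1, M7=1, M8=1, M9=0, M10=1 → Y1=1, Y2=1; observed Y1=1, Y2=1. Eliminates M2 stuck-at-0, M5 stuck-at-0.
Only M1 stuck-at-0 is consistent with every test.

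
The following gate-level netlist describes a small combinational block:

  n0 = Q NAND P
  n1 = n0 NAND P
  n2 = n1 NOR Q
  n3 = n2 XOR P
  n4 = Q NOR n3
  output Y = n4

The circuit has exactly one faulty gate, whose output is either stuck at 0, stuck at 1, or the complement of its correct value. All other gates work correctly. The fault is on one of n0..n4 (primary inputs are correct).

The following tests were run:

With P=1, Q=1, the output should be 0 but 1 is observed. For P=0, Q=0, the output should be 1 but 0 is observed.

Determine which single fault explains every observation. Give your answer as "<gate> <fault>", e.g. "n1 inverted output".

Fault-free values for test 1 (P=1, Q=1): n0=0, n1=1, n2=0, n3=1, n4=0, giving Y=0. Observed 1.
Test 1: faults giving observed 1 are {n4 stuck-at-1, n4 inverted output}.
Test 2 (P=0, Q=0): fault-free n0=1, n1=1, n2=0, n3=0, n4=1 → 1; observed 0. Eliminates n4 stuck-at-1.
Only n4 inverted output is consistent with every test.

n4 inverted output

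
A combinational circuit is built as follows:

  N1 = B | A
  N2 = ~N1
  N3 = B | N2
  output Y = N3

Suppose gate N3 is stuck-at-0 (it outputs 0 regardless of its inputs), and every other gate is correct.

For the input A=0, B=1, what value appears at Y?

0

Propagate with N3 forced: N1=1, N2=0, N3=0 [stuck-at-0].
So Y = 0. (Without the fault it would be 1.)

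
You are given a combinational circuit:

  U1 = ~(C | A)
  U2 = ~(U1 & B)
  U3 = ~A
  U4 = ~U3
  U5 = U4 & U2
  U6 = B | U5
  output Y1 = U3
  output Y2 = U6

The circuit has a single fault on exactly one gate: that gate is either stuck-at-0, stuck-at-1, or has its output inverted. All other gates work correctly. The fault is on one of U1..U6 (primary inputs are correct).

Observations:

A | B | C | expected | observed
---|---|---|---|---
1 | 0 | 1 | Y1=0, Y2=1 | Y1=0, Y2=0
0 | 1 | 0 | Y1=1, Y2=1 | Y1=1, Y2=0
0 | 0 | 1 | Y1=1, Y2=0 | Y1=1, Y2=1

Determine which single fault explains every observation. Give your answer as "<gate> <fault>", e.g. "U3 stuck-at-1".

U6 inverted output

Fault-free values for test 1 (A=1, B=0, C=1): U1=0, U2=1, U3=0, U4=1, U5=1, U6=1, giving Y1=0, Y2=1. Observed Y1=0, Y2=0.
Test 1: faults giving observed Y1=0, Y2=0 are {U2 stuck-at-0, U2 inverted output, U4 stuck-at-0, U4 inverted output, U5 stuck-at-0, U5 inverted output, U6 stuck-at-0, U6 inverted output}.
Test 2 (A=0, B=1, C=0): fault-free U1=1, U2=0, U3=1, U4=0, U5=0, U6=1 → Y1=1, Y2=1; observed Y1=1, Y2=0. Eliminates U2 stuck-at-0, U2 inverted output, U4 stuck-at-0, U4 inverted output, U5 stuck-at-0, U5 inverted output.
Test 3 (A=0, B=0, C=1): fault-free U1=0, U2=1, U3=1, U4=0, U5=0, U6=0 → Y1=1, Y2=0; observed Y1=1, Y2=1. Eliminates U6 stuck-at-0.
Only U6 inverted output is consistent with every test.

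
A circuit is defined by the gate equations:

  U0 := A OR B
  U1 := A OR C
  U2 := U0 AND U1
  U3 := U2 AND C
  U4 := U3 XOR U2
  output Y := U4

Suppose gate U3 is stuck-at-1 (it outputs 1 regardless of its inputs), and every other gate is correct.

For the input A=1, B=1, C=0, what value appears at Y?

0

Propagate with U3 forced: U0=1, U1=1, U2=1, U3=1 [stuck-at-1], U4=0.
So Y = 0. (Without the fault it would be 1.)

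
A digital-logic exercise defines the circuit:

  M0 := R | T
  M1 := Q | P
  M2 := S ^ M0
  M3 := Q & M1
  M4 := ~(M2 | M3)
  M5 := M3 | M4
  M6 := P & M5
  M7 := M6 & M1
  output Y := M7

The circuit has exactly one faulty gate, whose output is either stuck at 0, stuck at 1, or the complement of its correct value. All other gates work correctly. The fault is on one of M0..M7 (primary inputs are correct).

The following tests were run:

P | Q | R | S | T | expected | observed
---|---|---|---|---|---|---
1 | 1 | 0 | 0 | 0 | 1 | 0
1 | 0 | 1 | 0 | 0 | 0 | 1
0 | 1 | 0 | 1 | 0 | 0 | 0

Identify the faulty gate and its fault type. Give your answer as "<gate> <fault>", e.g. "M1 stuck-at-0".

Fault-free values for test 1 (P=1, Q=1, R=0, S=0, T=0): M0=0, M1=1, M2=0, M3=1, M4=0, M5=1, M6=1, M7=1, giving Y=1. Observed 0.
Test 1: faults giving observed 0 are {M1 stuck-at-0, M1 inverted output, M5 stuck-at-0, M5 inverted output, M6 stuck-at-0, M6 inverted output, M7 stuck-at-0, M7 inverted output}.
Test 2 (P=1, Q=0, R=1, S=0, T=0): fault-free M0=1, M1=1, M2=1, M3=0, M4=0, M5=0, M6=0, M7=0 → 0; observed 1. Eliminates M1 stuck-at-0, M1 inverted output, M5 stuck-at-0, M6 stuck-at-0, M7 stuck-at-0.
Test 3 (P=0, Q=1, R=0, S=1, T=0): fault-free M0=0, M1=1, M2=1, M3=1, M4=0, M5=1, M6=0, M7=0 → 0; observed 0. Eliminates M6 inverted output, M7 inverted output.
Only M5 inverted output is consistent with every test.

M5 inverted output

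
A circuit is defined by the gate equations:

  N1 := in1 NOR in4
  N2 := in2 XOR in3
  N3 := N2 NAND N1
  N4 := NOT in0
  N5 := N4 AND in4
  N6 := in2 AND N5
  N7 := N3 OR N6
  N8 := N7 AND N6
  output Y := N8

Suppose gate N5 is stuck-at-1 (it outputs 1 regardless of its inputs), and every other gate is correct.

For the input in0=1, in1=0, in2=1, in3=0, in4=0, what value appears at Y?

1

Propagate with N5 forced: N1=1, N2=1, N3=0, N4=0, N5=1 [stuck-at-1], N6=1, N7=1, N8=1.
So Y = 1. (Without the fault it would be 0.)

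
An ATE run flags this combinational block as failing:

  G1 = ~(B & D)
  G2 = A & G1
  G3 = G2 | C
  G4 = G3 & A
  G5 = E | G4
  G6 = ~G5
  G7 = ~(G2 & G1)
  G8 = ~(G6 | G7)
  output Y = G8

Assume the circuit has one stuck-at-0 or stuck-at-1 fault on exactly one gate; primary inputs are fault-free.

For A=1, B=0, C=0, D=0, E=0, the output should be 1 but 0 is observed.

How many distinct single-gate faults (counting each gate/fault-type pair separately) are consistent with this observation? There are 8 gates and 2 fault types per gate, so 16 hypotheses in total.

8

Fault-free: G1=1, G2=1, G3=1, G4=1, G5=1, G6=0, G7=0, G8=1 → 1. Observed 0.
  G1: stuck-at-0 ✓; others ✗
  G2: stuck-at-0 ✓; others ✗
  G3: stuck-at-0 ✓; others ✗
  G4: stuck-at-0 ✓; others ✗
  G5: stuck-at-0 ✓; others ✗
  G6: stuck-at-1 ✓; others ✗
  G7: stuck-at-1 ✓; others ✗
  G8: stuck-at-0 ✓; others ✗
Consistent faults: {G1 stuck-at-0, G2 stuck-at-0, G3 stuck-at-0, G4 stuck-at-0, G5 stuck-at-0, G6 stuck-at-1, G7 stuck-at-1, G8 stuck-at-0} — 8 in all.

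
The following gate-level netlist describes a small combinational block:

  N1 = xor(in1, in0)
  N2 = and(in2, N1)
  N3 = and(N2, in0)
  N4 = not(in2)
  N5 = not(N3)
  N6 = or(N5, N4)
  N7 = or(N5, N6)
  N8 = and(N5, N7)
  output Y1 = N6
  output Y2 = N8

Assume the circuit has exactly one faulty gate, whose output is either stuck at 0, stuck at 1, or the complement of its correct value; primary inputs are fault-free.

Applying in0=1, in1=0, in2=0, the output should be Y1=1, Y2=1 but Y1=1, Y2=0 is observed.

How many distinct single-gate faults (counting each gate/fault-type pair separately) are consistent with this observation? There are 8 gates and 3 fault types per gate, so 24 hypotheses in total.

10

Fault-free: N1=1, N2=0, N3=0, N4=1, N5=1, N6=1, N7=1, N8=1 → Y1=1, Y2=1. Observed Y1=1, Y2=0.
  N1: none of the 3 fault types match ✗
  N2: stuck-at-1, inverted output ✓; others ✗
  N3: stuck-at-1, inverted output ✓; others ✗
  N4: none of the 3 fault types match ✗
  N5: stuck-at-0, inverted output ✓; others ✗
  N6: none of the 3 fault types match ✗
  N7: stuck-at-0, inverted output ✓; others ✗
  N8: stuck-at-0, inverted output ✓; others ✗
Consistent faults: {N2 stuck-at-1, N2 inverted output, N3 stuck-at-1, N3 inverted output, N5 stuck-at-0, N5 inverted output, N7 stuck-at-0, N7 inverted output, N8 stuck-at-0, N8 inverted output} — 10 in all.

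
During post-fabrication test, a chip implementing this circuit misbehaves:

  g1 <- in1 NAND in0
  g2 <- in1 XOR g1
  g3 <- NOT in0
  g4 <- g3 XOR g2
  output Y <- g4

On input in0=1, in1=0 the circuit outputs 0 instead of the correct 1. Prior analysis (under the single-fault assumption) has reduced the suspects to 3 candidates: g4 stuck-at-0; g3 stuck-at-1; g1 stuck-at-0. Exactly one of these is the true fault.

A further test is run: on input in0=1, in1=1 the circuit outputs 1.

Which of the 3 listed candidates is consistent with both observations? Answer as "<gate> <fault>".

g1 stuck-at-0

Evaluate each candidate on input in0=1, in1=1:
  g4 stuck-at-0: g1=0, g2=1, g3=0, g4=0 [stuck-at-0] → 0 — eliminated
  g3 stuck-at-1: g1=0, g2=1, g3=1 [stuck-at-1], g4=0 → 0 — eliminated
  g1 stuck-at-0: g1=0 [stuck-at-0], g2=1, g3=0, g4=1 → 1 — matches
Only g1 stuck-at-0 reproduces the observed 1.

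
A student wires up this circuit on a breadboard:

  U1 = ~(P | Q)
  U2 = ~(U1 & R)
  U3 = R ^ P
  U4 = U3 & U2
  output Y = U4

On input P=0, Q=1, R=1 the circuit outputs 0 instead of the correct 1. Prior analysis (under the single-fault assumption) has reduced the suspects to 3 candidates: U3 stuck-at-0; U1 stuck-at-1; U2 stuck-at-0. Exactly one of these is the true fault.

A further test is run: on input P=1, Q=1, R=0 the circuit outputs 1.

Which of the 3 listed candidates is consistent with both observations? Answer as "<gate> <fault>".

U1 stuck-at-1

Evaluate each candidate on input P=1, Q=1, R=0:
  U3 stuck-at-0: U1=0, U2=1, U3=0 [stuck-at-0], U4=0 → 0 — eliminated
  U1 stuck-at-1: U1=1 [stuck-at-1], U2=1, U3=1, U4=1 → 1 — matches
  U2 stuck-at-0: U1=0, U2=0 [stuck-at-0], U3=1, U4=0 → 0 — eliminated
Only U1 stuck-at-1 reproduces the observed 1.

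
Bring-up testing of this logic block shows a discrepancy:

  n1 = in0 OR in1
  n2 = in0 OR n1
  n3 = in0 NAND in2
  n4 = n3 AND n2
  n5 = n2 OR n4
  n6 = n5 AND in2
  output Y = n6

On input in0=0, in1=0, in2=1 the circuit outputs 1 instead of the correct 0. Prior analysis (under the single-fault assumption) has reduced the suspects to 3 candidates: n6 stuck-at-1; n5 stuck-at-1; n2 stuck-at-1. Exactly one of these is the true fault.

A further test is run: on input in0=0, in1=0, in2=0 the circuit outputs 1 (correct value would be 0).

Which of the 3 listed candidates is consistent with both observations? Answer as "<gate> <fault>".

Evaluate each candidate on input in0=0, in1=0, in2=0:
  n6 stuck-at-1: n1=0, n2=0, n3=1, n4=0, n5=0, n6=1 [stuck-at-1] → 1 — matches
  n5 stuck-at-1: n1=0, n2=0, n3=1, n4=0, n5=1 [stuck-at-1], n6=0 → 0 — eliminated
  n2 stuck-at-1: n1=0, n2=1 [stuck-at-1], n3=1, n4=1, n5=1, n6=0 → 0 — eliminated
Only n6 stuck-at-1 reproduces the observed 1.

n6 stuck-at-1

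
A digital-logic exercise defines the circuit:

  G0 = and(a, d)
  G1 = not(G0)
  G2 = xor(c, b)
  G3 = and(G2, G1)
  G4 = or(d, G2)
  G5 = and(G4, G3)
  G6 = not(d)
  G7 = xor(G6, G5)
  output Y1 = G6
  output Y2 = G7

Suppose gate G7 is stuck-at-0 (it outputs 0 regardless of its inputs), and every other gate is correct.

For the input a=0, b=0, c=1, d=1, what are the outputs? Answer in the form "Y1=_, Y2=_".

Propagate with G7 forced: G0=0, G1=1, G2=1, G3=1, G4=1, G5=1, G6=0, G7=0 [stuck-at-0].
So the outputs are Y1=0, Y2=0. (Without the fault they would be Y1=0, Y2=1.)

Y1=0, Y2=0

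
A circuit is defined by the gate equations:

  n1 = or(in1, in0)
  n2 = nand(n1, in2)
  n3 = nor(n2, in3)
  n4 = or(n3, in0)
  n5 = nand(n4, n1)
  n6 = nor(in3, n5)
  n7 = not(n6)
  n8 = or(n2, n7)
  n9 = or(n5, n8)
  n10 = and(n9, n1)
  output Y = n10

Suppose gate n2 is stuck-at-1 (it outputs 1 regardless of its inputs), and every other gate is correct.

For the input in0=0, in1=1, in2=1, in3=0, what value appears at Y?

Propagate with n2 forced: n1=1, n2=1 [stuck-at-1], n3=0, n4=0, n5=1, n6=0, n7=1, n8=1, n9=1, n10=1.
So Y = 1. (Without the fault it would be 0.)

1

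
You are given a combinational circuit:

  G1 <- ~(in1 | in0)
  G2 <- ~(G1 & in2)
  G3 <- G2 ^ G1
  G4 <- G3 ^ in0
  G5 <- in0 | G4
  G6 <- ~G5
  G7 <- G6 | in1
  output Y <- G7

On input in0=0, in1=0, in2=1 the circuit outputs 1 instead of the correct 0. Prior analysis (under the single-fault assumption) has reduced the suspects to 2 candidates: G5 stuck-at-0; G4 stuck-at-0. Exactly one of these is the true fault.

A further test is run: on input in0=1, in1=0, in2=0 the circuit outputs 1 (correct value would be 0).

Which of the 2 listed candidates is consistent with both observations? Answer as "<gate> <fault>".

G5 stuck-at-0

Evaluate each candidate on input in0=1, in1=0, in2=0:
  G5 stuck-at-0: G1=0, G2=1, G3=1, G4=0, G5=0 [stuck-at-0], G6=1, G7=1 → 1 — matches
  G4 stuck-at-0: G1=0, G2=1, G3=1, G4=0 [stuck-at-0], G5=1, G6=0, G7=0 → 0 — eliminated
Only G5 stuck-at-0 reproduces the observed 1.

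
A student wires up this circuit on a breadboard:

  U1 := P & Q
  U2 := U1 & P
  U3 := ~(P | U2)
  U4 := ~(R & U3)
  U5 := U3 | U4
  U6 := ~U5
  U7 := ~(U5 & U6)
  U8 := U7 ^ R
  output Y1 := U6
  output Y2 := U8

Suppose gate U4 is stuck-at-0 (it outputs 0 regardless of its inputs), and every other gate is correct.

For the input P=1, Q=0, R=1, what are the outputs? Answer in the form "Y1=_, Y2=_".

Propagate with U4 forced: U1=0, U2=0, U3=0, U4=0 [stuck-at-0], U5=0, U6=1, U7=1, U8=0.
So the outputs are Y1=1, Y2=0. (Without the fault they would be Y1=0, Y2=0.)

Y1=1, Y2=0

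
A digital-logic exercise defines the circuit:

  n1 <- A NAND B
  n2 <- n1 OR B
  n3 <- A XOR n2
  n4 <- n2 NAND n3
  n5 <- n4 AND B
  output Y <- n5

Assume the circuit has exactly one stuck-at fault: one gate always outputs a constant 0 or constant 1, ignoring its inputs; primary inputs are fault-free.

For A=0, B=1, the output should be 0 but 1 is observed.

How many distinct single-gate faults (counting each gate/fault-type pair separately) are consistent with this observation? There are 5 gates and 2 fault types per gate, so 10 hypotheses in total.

Fault-free: n1=1, n2=1, n3=1, n4=0, n5=0 → 0. Observed 1.
  n1 stuck-at-0: output 0 ✗
  n1 stuck-at-1: output 0 ✗
  n2 stuck-at-0: output 1 ✓
  n2 stuck-at-1: output 0 ✗
  n3 stuck-at-0: output 1 ✓
  n3 stuck-at-1: output 0 ✗
  n4 stuck-at-0: output 0 ✗
  n4 stuck-at-1: output 1 ✓
  n5 stuck-at-0: output 0 ✗
  n5 stuck-at-1: output 1 ✓
Consistent faults: {n2 stuck-at-0, n3 stuck-at-0, n4 stuck-at-1, n5 stuck-at-1} — 4 in all.

4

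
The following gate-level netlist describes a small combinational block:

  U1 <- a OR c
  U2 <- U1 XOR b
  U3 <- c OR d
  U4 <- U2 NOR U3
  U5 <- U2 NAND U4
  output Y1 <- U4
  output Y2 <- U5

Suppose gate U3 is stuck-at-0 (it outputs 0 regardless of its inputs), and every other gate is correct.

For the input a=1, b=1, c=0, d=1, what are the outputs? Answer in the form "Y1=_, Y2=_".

Propagate with U3 forced: U1=1, U2=0, U3=0 [stuck-at-0], U4=1, U5=1.
So the outputs are Y1=1, Y2=1. (Without the fault they would be Y1=0, Y2=1.)

Y1=1, Y2=1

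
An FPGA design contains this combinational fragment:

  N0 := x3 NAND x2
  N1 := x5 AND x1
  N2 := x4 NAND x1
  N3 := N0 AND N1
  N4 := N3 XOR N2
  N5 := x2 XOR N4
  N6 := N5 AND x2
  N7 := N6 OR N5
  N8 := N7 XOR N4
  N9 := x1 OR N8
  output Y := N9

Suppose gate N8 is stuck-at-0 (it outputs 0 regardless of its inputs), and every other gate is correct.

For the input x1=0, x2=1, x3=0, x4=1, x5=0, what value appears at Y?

Propagate with N8 forced: N0=1, N1=0, N2=1, N3=0, N4=1, N5=0, N6=0, N7=0, N8=0 [stuck-at-0], N9=0.
So Y = 0. (Without the fault it would be 1.)

0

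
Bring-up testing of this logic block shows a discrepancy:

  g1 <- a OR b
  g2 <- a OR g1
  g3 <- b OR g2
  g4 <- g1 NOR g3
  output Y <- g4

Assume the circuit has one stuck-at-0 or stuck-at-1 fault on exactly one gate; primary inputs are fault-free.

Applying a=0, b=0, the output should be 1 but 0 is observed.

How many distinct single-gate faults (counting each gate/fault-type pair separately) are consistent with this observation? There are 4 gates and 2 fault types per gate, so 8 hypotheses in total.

4

Fault-free: g1=0, g2=0, g3=0, g4=1 → 1. Observed 0.
  g1 stuck-at-0: output 1 ✗
  g1 stuck-at-1: output 0 ✓
  g2 stuck-at-0: output 1 ✗
  g2 stuck-at-1: output 0 ✓
  g3 stuck-at-0: output 1 ✗
  g3 stuck-at-1: output 0 ✓
  g4 stuck-at-0: output 0 ✓
  g4 stuck-at-1: output 1 ✗
Consistent faults: {g1 stuck-at-1, g2 stuck-at-1, g3 stuck-at-1, g4 stuck-at-0} — 4 in all.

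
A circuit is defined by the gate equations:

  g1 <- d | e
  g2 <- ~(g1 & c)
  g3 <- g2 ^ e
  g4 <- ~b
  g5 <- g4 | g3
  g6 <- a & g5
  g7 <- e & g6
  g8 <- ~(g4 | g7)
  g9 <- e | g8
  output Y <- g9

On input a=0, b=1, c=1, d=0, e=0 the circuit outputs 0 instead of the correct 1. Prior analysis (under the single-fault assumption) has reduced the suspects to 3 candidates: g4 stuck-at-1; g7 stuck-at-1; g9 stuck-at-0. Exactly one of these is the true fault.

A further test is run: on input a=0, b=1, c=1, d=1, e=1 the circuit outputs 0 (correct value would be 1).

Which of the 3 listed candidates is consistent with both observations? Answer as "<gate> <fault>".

Evaluate each candidate on input a=0, b=1, c=1, d=1, e=1:
  g4 stuck-at-1: g1=1, g2=0, g3=1, g4=1 [stuck-at-1], g5=1, g6=0, g7=0, g8=0, g9=1 → 1 — eliminated
  g7 stuck-at-1: g1=1, g2=0, g3=1, g4=0, g5=1, g6=0, g7=1 [stuck-at-1], g8=0, g9=1 → 1 — eliminated
  g9 stuck-at-0: g1=1, g2=0, g3=1, g4=0, g5=1, g6=0, g7=0, g8=1, g9=0 [stuck-at-0] → 0 — matches
Only g9 stuck-at-0 reproduces the observed 0.

g9 stuck-at-0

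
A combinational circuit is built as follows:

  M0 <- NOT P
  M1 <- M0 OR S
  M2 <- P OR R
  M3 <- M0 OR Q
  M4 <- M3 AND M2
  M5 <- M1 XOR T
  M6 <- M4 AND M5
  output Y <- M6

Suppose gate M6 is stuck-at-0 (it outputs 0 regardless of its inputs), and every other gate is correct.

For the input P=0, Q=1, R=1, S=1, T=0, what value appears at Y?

Propagate with M6 forced: M0=1, M1=1, M2=1, M3=1, M4=1, M5=1, M6=0 [stuck-at-0].
So Y = 0. (Without the fault it would be 1.)

0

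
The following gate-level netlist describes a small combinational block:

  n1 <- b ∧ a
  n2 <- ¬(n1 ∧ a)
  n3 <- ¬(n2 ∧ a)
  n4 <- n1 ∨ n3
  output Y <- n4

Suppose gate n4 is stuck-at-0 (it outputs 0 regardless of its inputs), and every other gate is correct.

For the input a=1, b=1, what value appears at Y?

Propagate with n4 forced: n1=1, n2=0, n3=1, n4=0 [stuck-at-0].
So Y = 0. (Without the fault it would be 1.)

0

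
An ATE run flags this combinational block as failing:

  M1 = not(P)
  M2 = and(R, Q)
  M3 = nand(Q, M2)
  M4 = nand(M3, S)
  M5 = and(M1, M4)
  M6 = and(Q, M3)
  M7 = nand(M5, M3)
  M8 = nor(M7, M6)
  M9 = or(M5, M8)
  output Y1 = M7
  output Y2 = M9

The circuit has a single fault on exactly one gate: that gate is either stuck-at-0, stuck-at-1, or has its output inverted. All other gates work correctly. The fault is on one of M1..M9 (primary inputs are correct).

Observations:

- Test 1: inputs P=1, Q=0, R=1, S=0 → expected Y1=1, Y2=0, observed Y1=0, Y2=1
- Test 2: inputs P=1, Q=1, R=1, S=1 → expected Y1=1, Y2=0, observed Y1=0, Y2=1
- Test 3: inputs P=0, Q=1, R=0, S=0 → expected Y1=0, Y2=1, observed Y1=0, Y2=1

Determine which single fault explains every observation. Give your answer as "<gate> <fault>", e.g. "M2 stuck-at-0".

M7 stuck-at-0

Fault-free values for test 1 (P=1, Q=0, R=1, S=0): M1=0, M2=0, M3=1, M4=1, M5=0, M6=0, M7=1, M8=0, M9=0, giving Y1=1, Y2=0. Observed Y1=0, Y2=1.
Test 1: faults giving observed Y1=0, Y2=1 are {M1 stuck-at-1, M1 inverted output, M5 stuck-at-1, M5 inverted output, M7 stuck-at-0, M7 inverted output}.
Test 2 (P=1, Q=1, R=1, S=1): fault-free M1=0, M2=1, M3=0, M4=1, M5=0, M6=0, M7=1, M8=0, M9=0 → Y1=1, Y2=0; observed Y1=0, Y2=1. Eliminates M1 stuck-at-1, M1 inverted output, M5 stuck-at-1, M5 inverted output.
Test 3 (P=0, Q=1, R=0, S=0): fault-free M1=1, M2=0, M3=1, M4=1, M5=1, M6=1, M7=0, M8=0, M9=1 → Y1=0, Y2=1; observed Y1=0, Y2=1. Eliminates M7 inverted output.
Only M7 stuck-at-0 is consistent with every test.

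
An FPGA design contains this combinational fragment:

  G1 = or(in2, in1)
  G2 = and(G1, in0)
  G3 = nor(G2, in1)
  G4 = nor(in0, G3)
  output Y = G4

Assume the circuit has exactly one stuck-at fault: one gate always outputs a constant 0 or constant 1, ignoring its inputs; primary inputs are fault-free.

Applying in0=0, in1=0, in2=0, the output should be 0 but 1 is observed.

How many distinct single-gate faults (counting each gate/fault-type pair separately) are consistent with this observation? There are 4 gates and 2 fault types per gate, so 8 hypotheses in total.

3

Fault-free: G1=0, G2=0, G3=1, G4=0 → 0. Observed 1.
  G1 stuck-at-0: output 0 ✗
  G1 stuck-at-1: output 0 ✗
  G2 stuck-at-0: output 0 ✗
  G2 stuck-at-1: output 1 ✓
  G3 stuck-at-0: output 1 ✓
  G3 stuck-at-1: output 0 ✗
  G4 stuck-at-0: output 0 ✗
  G4 stuck-at-1: output 1 ✓
Consistent faults: {G2 stuck-at-1, G3 stuck-at-0, G4 stuck-at-1} — 3 in all.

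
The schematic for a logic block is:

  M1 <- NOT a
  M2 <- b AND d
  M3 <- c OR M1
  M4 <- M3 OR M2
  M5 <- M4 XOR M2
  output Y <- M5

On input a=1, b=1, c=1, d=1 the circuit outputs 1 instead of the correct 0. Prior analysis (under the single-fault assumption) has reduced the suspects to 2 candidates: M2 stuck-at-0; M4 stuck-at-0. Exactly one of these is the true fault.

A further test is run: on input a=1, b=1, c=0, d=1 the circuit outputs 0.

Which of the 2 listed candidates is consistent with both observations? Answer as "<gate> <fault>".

M2 stuck-at-0

Evaluate each candidate on input a=1, b=1, c=0, d=1:
  M2 stuck-at-0: M1=0, M2=0 [stuck-at-0], M3=0, M4=0, M5=0 → 0 — matches
  M4 stuck-at-0: M1=0, M2=1, M3=0, M4=0 [stuck-at-0], M5=1 → 1 — eliminated
Only M2 stuck-at-0 reproduces the observed 0.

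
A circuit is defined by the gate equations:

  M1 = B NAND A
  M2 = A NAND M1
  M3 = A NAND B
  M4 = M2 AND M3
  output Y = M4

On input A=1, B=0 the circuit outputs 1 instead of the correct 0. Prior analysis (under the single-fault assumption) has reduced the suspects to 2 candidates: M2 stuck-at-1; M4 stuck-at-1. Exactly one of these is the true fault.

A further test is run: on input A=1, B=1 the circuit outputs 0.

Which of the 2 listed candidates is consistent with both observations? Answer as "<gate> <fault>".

Evaluate each candidate on input A=1, B=1:
  M2 stuck-at-1: M1=0, M2=1 [stuck-at-1], M3=0, M4=0 → 0 — matches
  M4 stuck-at-1: M1=0, M2=1, M3=0, M4=1 [stuck-at-1] → 1 — eliminated
Only M2 stuck-at-1 reproduces the observed 0.

M2 stuck-at-1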